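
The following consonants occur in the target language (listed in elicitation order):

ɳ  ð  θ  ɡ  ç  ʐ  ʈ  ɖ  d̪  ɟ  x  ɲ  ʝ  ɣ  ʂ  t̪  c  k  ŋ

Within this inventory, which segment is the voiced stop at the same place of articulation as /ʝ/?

/ʝ/ is a voiced palatal fricative.
The voiced stop at the same place is a voiced palatal stop — in this inventory, /ɟ/.

/ɟ/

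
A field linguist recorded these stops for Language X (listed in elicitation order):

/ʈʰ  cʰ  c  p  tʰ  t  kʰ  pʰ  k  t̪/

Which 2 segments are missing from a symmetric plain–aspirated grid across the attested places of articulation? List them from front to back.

bilabial: plain /p/, aspirated /pʰ/.
dental: plain /t̪/, aspirated —.
alveolar: plain /t/, aspirated /tʰ/.
retroflex: plain —, aspirated /ʈʰ/.
palatal: plain /c/, aspirated /cʰ/.
velar: plain /k/, aspirated /kʰ/.
Gaps, from front to back: dental lacks aspirated (/t̪ʰ/); retroflex lacks plain (/ʈ/).

/t̪ʰ/, /ʈ/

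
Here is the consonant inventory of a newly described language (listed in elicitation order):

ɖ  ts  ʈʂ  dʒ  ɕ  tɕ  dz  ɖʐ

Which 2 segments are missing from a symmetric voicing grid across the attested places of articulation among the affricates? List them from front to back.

/tʃ/, /dʑ/

alveolar: voiceless /ts/, voiced /dz/.
postalveolar: voiceless —, voiced /dʒ/.
retroflex: voiceless /ʈʂ/, voiced /ɖʐ/.
alveolo-palatal: voiceless /tɕ/, voiced —.
Gaps, from front to back: postalveolar lacks voiceless (/tʃ/); alveolo-palatal lacks voiced (/dʑ/).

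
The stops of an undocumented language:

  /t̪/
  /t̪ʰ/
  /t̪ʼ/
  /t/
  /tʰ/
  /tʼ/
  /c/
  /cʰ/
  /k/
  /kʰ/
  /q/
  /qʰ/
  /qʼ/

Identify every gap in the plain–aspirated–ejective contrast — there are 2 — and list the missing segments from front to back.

/cʼ/, /kʼ/

dental: plain /t̪/, aspirated /t̪ʰ/, ejective /t̪ʼ/.
alveolar: plain /t/, aspirated /tʰ/, ejective /tʼ/.
palatal: plain /c/, aspirated /cʰ/, ejective —.
velar: plain /k/, aspirated /kʰ/, ejective —.
uvular: plain /q/, aspirated /qʰ/, ejective /qʼ/.
Gaps, from front to back: palatal lacks ejective (/cʼ/); velar lacks ejective (/kʼ/).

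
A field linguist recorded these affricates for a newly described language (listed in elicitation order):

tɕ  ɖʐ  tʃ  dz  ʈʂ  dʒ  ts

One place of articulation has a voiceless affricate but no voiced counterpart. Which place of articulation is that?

Voiceless: /ts/ (alveolar), /tʃ/ (postalveolar), /ʈʂ/ (retroflex), /tɕ/ (alveolo-palatal).
Voiced: /dz/ (alveolar), /dʒ/ (postalveolar), /ɖʐ/ (retroflex).
Every place of articulation has a voiced member except alveolo-palatal, where /dʑ/ would be expected.

alveolo-palatal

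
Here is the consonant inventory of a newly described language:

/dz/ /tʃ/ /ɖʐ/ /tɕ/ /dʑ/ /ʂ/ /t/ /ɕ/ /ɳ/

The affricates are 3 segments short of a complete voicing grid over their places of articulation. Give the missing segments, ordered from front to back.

Voiceless: /tʃ/ (postalveolar), /tɕ/ (alveolo-palatal).
Voiced: /dz/ (alveolar), /ɖʐ/ (retroflex), /dʑ/ (alveolo-palatal).
Gaps, from front to back: alveolar lacks voiceless (/ts/); postalveolar lacks voiced (/dʒ/); retroflex lacks voiceless (/ʈʂ/).

/ts/, /dʒ/, /ʈʂ/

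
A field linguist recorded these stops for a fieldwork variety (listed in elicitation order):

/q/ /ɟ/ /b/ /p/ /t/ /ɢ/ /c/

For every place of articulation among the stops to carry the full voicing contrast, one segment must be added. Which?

Voiceless: /p/ (bilabial), /t/ (alveolar), /c/ (palatal), /q/ (uvular).
Voiced: /b/ (bilabial), /ɟ/ (palatal), /ɢ/ (uvular).
The alveolar row has no voiced member, so the gap is the voiced alveolar stop /d/.

/d/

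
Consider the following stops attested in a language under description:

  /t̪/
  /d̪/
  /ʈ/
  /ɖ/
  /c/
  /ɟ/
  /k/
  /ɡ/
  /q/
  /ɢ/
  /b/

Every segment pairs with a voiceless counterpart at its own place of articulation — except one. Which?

/b/

Dental: /t̪/ ~ /d̪/
Retroflex: /ʈ/ ~ /ɖ/
Palatal: /c/ ~ /ɟ/
Velar: /k/ ~ /ɡ/
Uvular: /q/ ~ /ɢ/
Bilabial: only /b/ (voiced); no voiceless partner.
So /b/ is the unpaired segment.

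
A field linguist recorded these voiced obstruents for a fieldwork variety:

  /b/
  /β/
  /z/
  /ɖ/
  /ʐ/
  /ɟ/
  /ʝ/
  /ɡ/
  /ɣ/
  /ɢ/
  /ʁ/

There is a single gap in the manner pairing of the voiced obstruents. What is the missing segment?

place of articulation  stop      fricative
bilabial          b         β       
alveolar          —         z       
retroflex         ɖ         ʐ       
palatal           ɟ         ʝ       
velar             ɡ         ɣ       
uvular            ɢ         ʁ       
The alveolar row has no stop member, so the gap is the alveolar stop /d/.

/d/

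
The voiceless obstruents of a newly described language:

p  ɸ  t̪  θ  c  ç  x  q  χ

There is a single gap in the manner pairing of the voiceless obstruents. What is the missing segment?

place of articulation  stop      fricative
bilabial          p         ɸ       
dental            t̪        θ       
palatal           c         ç       
velar             —         x       
uvular            q         χ       
The velar row has no stop member, so the gap is the velar stop /k/.

/k/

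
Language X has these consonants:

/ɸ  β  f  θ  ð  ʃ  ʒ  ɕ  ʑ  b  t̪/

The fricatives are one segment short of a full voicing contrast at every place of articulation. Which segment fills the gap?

bilabial: voiceless /ɸ/, voiced /β/.
labiodental: voiceless /f/, voiced —.
dental: voiceless /θ/, voiced /ð/.
postalveolar: voiceless /ʃ/, voiced /ʒ/.
alveolo-palatal: voiceless /ɕ/, voiced /ʑ/.
The labiodental row has no voiced member, so the gap is the voiced labiodental fricative /v/.

/v/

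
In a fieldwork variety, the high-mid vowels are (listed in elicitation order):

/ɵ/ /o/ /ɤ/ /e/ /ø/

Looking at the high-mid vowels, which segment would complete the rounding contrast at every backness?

/ɘ/

backness          unrounded  rounded 
front             e         ø       
central           —         ɵ       
back              ɤ         o       
The central row has no unrounded member, so the gap is the central unrounded vowel /ɘ/.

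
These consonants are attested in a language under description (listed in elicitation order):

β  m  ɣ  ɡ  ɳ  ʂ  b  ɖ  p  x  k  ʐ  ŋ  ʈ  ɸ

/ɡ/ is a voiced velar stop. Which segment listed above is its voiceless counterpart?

/k/

The voiceless counterpart is a voiceless velar stop — in this inventory, /k/.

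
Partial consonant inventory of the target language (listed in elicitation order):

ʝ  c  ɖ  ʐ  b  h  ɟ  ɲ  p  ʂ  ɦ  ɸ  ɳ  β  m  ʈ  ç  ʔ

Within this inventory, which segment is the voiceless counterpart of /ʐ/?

/ʂ/

/ʐ/ is a voiced retroflex fricative.
The voiceless counterpart is a voiceless retroflex fricative — in this inventory, /ʂ/.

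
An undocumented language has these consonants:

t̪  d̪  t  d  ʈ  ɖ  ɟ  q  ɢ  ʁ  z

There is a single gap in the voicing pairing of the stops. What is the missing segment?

/c/

Voiceless: /t̪/ (dental), /t/ (alveolar), /ʈ/ (retroflex), /q/ (uvular).
Voiced: /d̪/ (dental), /d/ (alveolar), /ɖ/ (retroflex), /ɟ/ (palatal), /ɢ/ (uvular).
The palatal row has no voiceless member, so the gap is the voiceless palatal stop /c/.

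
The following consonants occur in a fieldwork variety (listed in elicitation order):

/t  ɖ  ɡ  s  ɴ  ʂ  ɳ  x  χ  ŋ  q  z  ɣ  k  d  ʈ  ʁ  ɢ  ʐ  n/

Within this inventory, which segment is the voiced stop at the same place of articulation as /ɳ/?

/ɖ/

/ɳ/ is a retroflex nasal.
The voiced stop at the same place is a voiced retroflex stop — in this inventory, /ɖ/.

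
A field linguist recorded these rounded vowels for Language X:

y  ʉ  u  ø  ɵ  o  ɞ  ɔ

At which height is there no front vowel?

high: front /y/, central /ʉ/, back /u/.
high-mid: front /ø/, central /ɵ/, back /o/.
low-mid: front —, central /ɞ/, back /ɔ/.
Every height has a front member except low-mid, where /œ/ would be expected.

low-mid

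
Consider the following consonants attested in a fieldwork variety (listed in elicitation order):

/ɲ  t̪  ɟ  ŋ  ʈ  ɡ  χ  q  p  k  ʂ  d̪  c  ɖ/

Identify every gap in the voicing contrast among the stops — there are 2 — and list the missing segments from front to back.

place of articulation  voiceless  voiced  
bilabial          p         —       
dental            t̪        d̪      
retroflex         ʈ         ɖ       
palatal           c         ɟ       
velar             k         ɡ       
uvular            q         —       
Gaps, from front to back: bilabial lacks voiced (/b/); uvular lacks voiced (/ɢ/).

/b/, /ɢ/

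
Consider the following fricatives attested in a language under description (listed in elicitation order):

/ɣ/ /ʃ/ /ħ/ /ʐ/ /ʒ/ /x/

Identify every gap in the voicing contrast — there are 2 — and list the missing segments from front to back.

Voiceless: /ʃ/ (postalveolar), /x/ (velar), /ħ/ (pharyngeal).
Voiced: /ʒ/ (postalveolar), /ʐ/ (retroflex), /ɣ/ (velar).
Gaps, from front to back: retroflex lacks voiceless (/ʂ/); pharyngeal lacks voiced (/ʕ/).

/ʂ/, /ʕ/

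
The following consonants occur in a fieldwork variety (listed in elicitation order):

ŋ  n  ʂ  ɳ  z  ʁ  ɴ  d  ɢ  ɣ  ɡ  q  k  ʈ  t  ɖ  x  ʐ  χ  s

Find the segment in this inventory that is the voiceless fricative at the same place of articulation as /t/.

/t/ is a voiceless alveolar stop.
The voiceless fricative at the same place is a voiceless alveolar fricative — in this inventory, /s/.

/s/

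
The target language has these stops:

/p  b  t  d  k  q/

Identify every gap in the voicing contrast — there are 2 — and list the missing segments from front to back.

/ɡ/, /ɢ/

place of articulation  voiceless  voiced  
bilabial          p         b       
alveolar          t         d       
velar             k         —       
uvular            q         —       
Gaps, from front to back: velar lacks voiced (/ɡ/); uvular lacks voiced (/ɢ/).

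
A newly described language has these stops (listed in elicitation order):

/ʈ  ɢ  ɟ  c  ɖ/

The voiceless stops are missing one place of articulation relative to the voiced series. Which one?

uvular

place of articulation  voiceless  voiced  
retroflex         ʈ         ɖ       
palatal           c         ɟ       
uvular            —         ɢ       
Every place of articulation has a voiceless member except uvular, where /q/ would be expected.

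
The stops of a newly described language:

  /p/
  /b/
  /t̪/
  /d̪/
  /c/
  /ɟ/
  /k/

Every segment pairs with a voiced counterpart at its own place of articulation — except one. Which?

/k/

Bilabial: /p/ ~ /b/
Dental: /t̪/ ~ /d̪/
Palatal: /c/ ~ /ɟ/
Velar: only /k/ (voiceless); no voiced partner.
So /k/ is the unpaired segment.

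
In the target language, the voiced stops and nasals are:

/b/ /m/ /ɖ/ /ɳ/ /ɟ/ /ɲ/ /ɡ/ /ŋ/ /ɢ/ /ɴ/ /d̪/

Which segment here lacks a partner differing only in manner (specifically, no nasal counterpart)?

Bilabial: /b/ ~ /m/
Retroflex: /ɖ/ ~ /ɳ/
Palatal: /ɟ/ ~ /ɲ/
Velar: /ɡ/ ~ /ŋ/
Uvular: /ɢ/ ~ /ɴ/
Dental: only /d̪/ (oral stop); no nasal partner.
So /d̪/ is the unpaired segment.

/d̪/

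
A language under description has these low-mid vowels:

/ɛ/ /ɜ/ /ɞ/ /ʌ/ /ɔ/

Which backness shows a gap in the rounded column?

front

backness          unrounded  rounded 
front             ɛ         —       
central           ɜ         ɞ       
back              ʌ         ɔ       
Every backness has a rounded member except front, where /œ/ would be expected.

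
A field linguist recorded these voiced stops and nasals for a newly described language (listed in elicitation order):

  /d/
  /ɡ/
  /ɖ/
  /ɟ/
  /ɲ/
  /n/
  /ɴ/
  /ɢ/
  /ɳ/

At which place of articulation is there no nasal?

velar

alveolar: oral stop /d/, nasal /n/.
retroflex: oral stop /ɖ/, nasal /ɳ/.
palatal: oral stop /ɟ/, nasal /ɲ/.
velar: oral stop /ɡ/, nasal —.
uvular: oral stop /ɢ/, nasal /ɴ/.
Every place of articulation has a nasal member except velar, where /ŋ/ would be expected.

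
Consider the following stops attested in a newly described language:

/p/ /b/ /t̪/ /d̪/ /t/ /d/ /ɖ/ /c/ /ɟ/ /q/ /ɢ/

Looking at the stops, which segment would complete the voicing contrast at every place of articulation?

Voiceless: /p/ (bilabial), /t̪/ (dental), /t/ (alveolar), /c/ (palatal), /q/ (uvular).
Voiced: /b/ (bilabial), /d̪/ (dental), /d/ (alveolar), /ɖ/ (retroflex), /ɟ/ (palatal), /ɢ/ (uvular).
The retroflex row has no voiceless member, so the gap is the voiceless retroflex stop /ʈ/.

/ʈ/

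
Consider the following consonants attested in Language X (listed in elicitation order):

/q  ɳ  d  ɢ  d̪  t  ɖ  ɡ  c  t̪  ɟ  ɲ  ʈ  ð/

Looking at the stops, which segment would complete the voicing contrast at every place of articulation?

/k/

place of articulation  voiceless  voiced  
dental            t̪        d̪      
alveolar          t         d       
retroflex         ʈ         ɖ       
palatal           c         ɟ       
velar             —         ɡ       
uvular            q         ɢ       
The velar row has no voiceless member, so the gap is the voiceless velar stop /k/.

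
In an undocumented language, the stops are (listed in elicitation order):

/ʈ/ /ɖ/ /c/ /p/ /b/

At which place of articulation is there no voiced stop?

palatal

Voiceless: /p/ (bilabial), /ʈ/ (retroflex), /c/ (palatal).
Voiced: /b/ (bilabial), /ɖ/ (retroflex).
Every place of articulation has a voiced member except palatal, where /ɟ/ would be expected.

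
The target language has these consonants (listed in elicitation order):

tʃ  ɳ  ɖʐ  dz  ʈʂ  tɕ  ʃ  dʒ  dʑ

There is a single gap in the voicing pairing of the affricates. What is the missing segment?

/ts/

place of articulation  voiceless  voiced  
alveolar          —         dz      
postalveolar      tʃ        dʒ      
retroflex         ʈʂ        ɖʐ      
alveolo-palatal   tɕ        dʑ      
The alveolar row has no voiceless member, so the gap is the voiceless alveolar affricate /ts/.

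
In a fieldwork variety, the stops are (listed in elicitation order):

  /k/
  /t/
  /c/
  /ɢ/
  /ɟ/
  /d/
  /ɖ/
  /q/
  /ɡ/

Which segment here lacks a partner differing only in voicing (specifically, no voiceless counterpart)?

Alveolar: /t/ ~ /d/
Palatal: /c/ ~ /ɟ/
Velar: /k/ ~ /ɡ/
Uvular: /q/ ~ /ɢ/
Retroflex: only /ɖ/ (voiced); no voiceless partner.
So /ɖ/ is the unpaired segment.

/ɖ/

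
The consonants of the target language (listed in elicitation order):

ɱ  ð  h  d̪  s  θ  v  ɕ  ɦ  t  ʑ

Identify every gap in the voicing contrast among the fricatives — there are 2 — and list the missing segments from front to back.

/f/, /z/

labiodental: voiceless —, voiced /v/.
dental: voiceless /θ/, voiced /ð/.
alveolar: voiceless /s/, voiced —.
alveolo-palatal: voiceless /ɕ/, voiced /ʑ/.
glottal: voiceless /h/, voiced /ɦ/.
Gaps, from front to back: labiodental lacks voiceless (/f/); alveolar lacks voiced (/z/).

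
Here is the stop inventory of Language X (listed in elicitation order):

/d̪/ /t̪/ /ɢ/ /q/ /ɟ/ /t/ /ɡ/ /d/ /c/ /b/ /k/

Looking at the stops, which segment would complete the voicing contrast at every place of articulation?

bilabial: voiceless —, voiced /b/.
dental: voiceless /t̪/, voiced /d̪/.
alveolar: voiceless /t/, voiced /d/.
palatal: voiceless /c/, voiced /ɟ/.
velar: voiceless /k/, voiced /ɡ/.
uvular: voiceless /q/, voiced /ɢ/.
The bilabial row has no voiceless member, so the gap is the voiceless bilabial stop /p/.

/p/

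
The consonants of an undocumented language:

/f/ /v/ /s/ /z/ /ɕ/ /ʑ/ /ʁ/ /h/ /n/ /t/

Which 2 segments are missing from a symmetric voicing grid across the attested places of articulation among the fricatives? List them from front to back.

labiodental: voiceless /f/, voiced /v/.
alveolar: voiceless /s/, voiced /z/.
alveolo-palatal: voiceless /ɕ/, voiced /ʑ/.
uvular: voiceless —, voiced /ʁ/.
glottal: voiceless /h/, voiced —.
Gaps, from front to back: uvular lacks voiceless (/χ/); glottal lacks voiced (/ɦ/).

/χ/, /ɦ/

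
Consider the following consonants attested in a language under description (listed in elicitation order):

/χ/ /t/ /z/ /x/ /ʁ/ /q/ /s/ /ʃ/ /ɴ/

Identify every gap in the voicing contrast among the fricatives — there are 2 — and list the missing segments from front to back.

Voiceless: /s/ (alveolar), /ʃ/ (postalveolar), /x/ (velar), /χ/ (uvular).
Voiced: /z/ (alveolar), /ʁ/ (uvular).
Gaps, from front to back: postalveolar lacks voiced (/ʒ/); velar lacks voiced (/ɣ/).

/ʒ/, /ɣ/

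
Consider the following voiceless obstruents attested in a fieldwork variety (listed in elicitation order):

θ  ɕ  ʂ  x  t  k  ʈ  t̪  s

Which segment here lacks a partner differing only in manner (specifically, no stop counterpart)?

Dental: /t̪/ ~ /θ/
Alveolar: /t/ ~ /s/
Retroflex: /ʈ/ ~ /ʂ/
Velar: /k/ ~ /x/
Alveolo-palatal: only /ɕ/ (fricative); no stop partner.
So /ɕ/ is the unpaired segment.

/ɕ/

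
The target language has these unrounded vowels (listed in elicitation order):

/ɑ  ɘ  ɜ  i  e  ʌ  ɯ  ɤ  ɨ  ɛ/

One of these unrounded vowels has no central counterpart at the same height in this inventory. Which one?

/ɑ/

High: /i/ ~ /ɨ/ ~ /ɯ/
High-mid: /e/ ~ /ɘ/ ~ /ɤ/
Low-mid: /ɛ/ ~ /ɜ/ ~ /ʌ/
Low: only /ɑ/ (back); no central partner.
So /ɑ/ is the unpaired segment.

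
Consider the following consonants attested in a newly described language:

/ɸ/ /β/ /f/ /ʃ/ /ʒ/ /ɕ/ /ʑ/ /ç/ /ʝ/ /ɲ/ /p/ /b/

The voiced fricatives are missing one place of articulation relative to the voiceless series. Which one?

labiodental

place of articulation  voiceless  voiced  
bilabial          ɸ         β       
labiodental       f         —       
postalveolar      ʃ         ʒ       
alveolo-palatal   ɕ         ʑ       
palatal           ç         ʝ       
Every place of articulation has a voiced member except labiodental, where /v/ would be expected.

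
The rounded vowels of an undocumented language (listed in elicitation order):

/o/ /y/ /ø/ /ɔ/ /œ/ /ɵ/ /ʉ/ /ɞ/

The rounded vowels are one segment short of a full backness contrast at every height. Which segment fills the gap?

Front: /y/ (high), /ø/ (high-mid), /œ/ (low-mid).
Central: /ʉ/ (high), /ɵ/ (high-mid), /ɞ/ (low-mid).
Back: /o/ (high-mid), /ɔ/ (low-mid).
The high row has no back member, so the gap is the high back rounded vowel /u/.

/u/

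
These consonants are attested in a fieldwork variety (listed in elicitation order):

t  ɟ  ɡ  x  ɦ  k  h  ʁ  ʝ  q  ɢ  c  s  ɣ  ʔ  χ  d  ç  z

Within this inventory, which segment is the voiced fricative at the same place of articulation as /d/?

/z/

/d/ is a voiced alveolar stop.
The voiced fricative at the same place is a voiced alveolar fricative — in this inventory, /z/.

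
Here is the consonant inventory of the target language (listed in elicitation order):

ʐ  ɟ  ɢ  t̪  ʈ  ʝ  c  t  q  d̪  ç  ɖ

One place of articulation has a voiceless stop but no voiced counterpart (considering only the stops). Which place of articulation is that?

alveolar

Voiceless: /t̪/ (dental), /t/ (alveolar), /ʈ/ (retroflex), /c/ (palatal), /q/ (uvular).
Voiced: /d̪/ (dental), /ɖ/ (retroflex), /ɟ/ (palatal), /ɢ/ (uvular).
Every place of articulation has a voiced member except alveolar, where /d/ would be expected.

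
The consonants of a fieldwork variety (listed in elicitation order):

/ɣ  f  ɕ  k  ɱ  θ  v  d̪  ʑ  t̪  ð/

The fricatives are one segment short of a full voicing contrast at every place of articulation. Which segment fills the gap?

labiodental: voiceless /f/, voiced /v/.
dental: voiceless /θ/, voiced /ð/.
alveolo-palatal: voiceless /ɕ/, voiced /ʑ/.
velar: voiceless —, voiced /ɣ/.
The velar row has no voiceless member, so the gap is the voiceless velar fricative /x/.

/x/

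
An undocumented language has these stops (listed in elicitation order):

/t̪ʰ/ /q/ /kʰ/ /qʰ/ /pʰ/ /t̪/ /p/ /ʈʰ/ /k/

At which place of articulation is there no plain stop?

place of articulation  plain     aspirated
bilabial          p         pʰ      
dental            t̪        t̪ʰ     
retroflex         —         ʈʰ      
velar             k         kʰ      
uvular            q         qʰ      
Every place of articulation has a plain member except retroflex, where /ʈ/ would be expected.

retroflex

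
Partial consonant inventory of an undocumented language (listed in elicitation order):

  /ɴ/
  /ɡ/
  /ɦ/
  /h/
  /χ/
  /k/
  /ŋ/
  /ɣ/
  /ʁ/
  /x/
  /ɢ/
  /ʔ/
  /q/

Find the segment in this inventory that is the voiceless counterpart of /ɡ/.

/ɡ/ is a voiced velar stop.
The voiceless counterpart is a voiceless velar stop — in this inventory, /k/.

/k/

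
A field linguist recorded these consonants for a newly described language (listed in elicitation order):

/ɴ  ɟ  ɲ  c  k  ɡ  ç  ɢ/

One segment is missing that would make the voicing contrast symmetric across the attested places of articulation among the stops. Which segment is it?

Voiceless: /c/ (palatal), /k/ (velar).
Voiced: /ɟ/ (palatal), /ɡ/ (velar), /ɢ/ (uvular).
The uvular row has no voiceless member, so the gap is the voiceless uvular stop /q/.

/q/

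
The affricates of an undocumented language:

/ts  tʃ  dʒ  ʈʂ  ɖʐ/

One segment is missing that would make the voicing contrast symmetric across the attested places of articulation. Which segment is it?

alveolar: voiceless /ts/, voiced —.
postalveolar: voiceless /tʃ/, voiced /dʒ/.
retroflex: voiceless /ʈʂ/, voiced /ɖʐ/.
The alveolar row has no voiced member, so the gap is the voiced alveolar affricate /dz/.

/dz/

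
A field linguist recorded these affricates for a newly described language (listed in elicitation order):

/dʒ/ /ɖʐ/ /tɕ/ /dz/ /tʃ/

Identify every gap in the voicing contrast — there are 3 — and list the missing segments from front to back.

place of articulation  voiceless  voiced  
alveolar          —         dz      
postalveolar      tʃ        dʒ      
retroflex         —         ɖʐ      
alveolo-palatal   tɕ        —       
Gaps, from front to back: alveolar lacks voiceless (/ts/); retroflex lacks voiceless (/ʈʂ/); alveolo-palatal lacks voiced (/dʑ/).

/ts/, /ʈʂ/, /dʑ/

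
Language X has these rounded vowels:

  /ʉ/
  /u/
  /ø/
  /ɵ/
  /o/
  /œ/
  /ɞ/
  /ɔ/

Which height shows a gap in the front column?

high: front —, central /ʉ/, back /u/.
high-mid: front /ø/, central /ɵ/, back /o/.
low-mid: front /œ/, central /ɞ/, back /ɔ/.
Every height has a front member except high, where /y/ would be expected.

high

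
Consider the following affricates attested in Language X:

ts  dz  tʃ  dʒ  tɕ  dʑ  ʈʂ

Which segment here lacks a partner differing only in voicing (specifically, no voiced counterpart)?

Alveolar: /ts/ ~ /dz/
Postalveolar: /tʃ/ ~ /dʒ/
Alveolo-palatal: /tɕ/ ~ /dʑ/
Retroflex: only /ʈʂ/ (voiceless); no voiced partner.
So /ʈʂ/ is the unpaired segment.

/ʈʂ/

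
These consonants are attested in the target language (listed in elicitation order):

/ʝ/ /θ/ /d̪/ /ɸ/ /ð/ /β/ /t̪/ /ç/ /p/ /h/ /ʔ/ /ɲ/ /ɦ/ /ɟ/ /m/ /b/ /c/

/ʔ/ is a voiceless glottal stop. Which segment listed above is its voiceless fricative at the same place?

/h/

The voiceless fricative at the same place is a voiceless glottal fricative — in this inventory, /h/.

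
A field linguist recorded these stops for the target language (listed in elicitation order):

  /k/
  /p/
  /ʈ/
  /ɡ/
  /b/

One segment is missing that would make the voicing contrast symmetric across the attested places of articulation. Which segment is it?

/ɖ/

bilabial: voiceless /p/, voiced /b/.
retroflex: voiceless /ʈ/, voiced —.
velar: voiceless /k/, voiced /ɡ/.
The retroflex row has no voiced member, so the gap is the voiced retroflex stop /ɖ/.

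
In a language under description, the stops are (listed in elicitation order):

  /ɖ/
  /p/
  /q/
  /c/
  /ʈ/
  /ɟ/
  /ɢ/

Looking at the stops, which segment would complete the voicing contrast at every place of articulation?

/b/

place of articulation  voiceless  voiced  
bilabial          p         —       
retroflex         ʈ         ɖ       
palatal           c         ɟ       
uvular            q         ɢ       
The bilabial row has no voiced member, so the gap is the voiced bilabial stop /b/.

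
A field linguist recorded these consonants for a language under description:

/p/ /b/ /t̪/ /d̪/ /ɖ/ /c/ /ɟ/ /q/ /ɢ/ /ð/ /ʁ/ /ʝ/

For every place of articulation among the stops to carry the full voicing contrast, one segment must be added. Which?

place of articulation  voiceless  voiced  
bilabial          p         b       
dental            t̪        d̪      
retroflex         —         ɖ       
palatal           c         ɟ       
uvular            q         ɢ       
The retroflex row has no voiceless member, so the gap is the voiceless retroflex stop /ʈ/.

/ʈ/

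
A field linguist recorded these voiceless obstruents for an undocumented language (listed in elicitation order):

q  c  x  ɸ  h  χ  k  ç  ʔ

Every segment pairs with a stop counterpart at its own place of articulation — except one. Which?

/ɸ/

Palatal: /c/ ~ /ç/
Velar: /k/ ~ /x/
Uvular: /q/ ~ /χ/
Glottal: /ʔ/ ~ /h/
Bilabial: only /ɸ/ (fricative); no stop partner.
So /ɸ/ is the unpaired segment.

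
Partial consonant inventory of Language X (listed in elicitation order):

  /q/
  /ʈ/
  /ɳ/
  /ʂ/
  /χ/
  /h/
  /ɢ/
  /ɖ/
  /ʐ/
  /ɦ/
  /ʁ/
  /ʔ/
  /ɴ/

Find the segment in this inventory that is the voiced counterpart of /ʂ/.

/ʂ/ is a voiceless retroflex fricative.
The voiced counterpart is a voiced retroflex fricative — in this inventory, /ʐ/.

/ʐ/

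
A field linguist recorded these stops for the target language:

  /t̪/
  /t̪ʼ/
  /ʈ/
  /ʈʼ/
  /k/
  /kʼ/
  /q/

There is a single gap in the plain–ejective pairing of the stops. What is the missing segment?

/qʼ/

Plain: /t̪/ (dental), /ʈ/ (retroflex), /k/ (velar), /q/ (uvular).
Ejective: /t̪ʼ/ (dental), /ʈʼ/ (retroflex), /kʼ/ (velar).
The uvular row has no ejective member, so the gap is the ejective uvular stop /qʼ/.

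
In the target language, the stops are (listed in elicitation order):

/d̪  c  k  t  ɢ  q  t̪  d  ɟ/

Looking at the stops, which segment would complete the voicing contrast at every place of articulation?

dental: voiceless /t̪/, voiced /d̪/.
alveolar: voiceless /t/, voiced /d/.
palatal: voiceless /c/, voiced /ɟ/.
velar: voiceless /k/, voiced —.
uvular: voiceless /q/, voiced /ɢ/.
The velar row has no voiced member, so the gap is the voiced velar stop /ɡ/.

/ɡ/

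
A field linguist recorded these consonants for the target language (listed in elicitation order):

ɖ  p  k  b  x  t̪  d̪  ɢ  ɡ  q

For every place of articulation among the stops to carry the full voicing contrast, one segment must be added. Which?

/ʈ/

bilabial: voiceless /p/, voiced /b/.
dental: voiceless /t̪/, voiced /d̪/.
retroflex: voiceless —, voiced /ɖ/.
velar: voiceless /k/, voiced /ɡ/.
uvular: voiceless /q/, voiced /ɢ/.
The retroflex row has no voiceless member, so the gap is the voiceless retroflex stop /ʈ/.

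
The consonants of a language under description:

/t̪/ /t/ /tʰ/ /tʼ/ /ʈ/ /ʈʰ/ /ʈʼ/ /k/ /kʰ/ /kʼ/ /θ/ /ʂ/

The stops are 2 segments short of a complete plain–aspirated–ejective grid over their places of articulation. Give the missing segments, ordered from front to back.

dental: plain /t̪/, aspirated —, ejective —.
alveolar: plain /t/, aspirated /tʰ/, ejective /tʼ/.
retroflex: plain /ʈ/, aspirated /ʈʰ/, ejective /ʈʼ/.
velar: plain /k/, aspirated /kʰ/, ejective /kʼ/.
Gaps, from front to back: dental lacks aspirated (/t̪ʰ/); dental lacks ejective (/t̪ʼ/).

/t̪ʰ/, /t̪ʼ/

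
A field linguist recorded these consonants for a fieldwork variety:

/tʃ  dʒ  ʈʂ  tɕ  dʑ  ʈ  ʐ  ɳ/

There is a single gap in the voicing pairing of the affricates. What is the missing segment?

postalveolar: voiceless /tʃ/, voiced /dʒ/.
retroflex: voiceless /ʈʂ/, voiced —.
alveolo-palatal: voiceless /tɕ/, voiced /dʑ/.
The retroflex row has no voiced member, so the gap is the voiced retroflex affricate /ɖʐ/.

/ɖʐ/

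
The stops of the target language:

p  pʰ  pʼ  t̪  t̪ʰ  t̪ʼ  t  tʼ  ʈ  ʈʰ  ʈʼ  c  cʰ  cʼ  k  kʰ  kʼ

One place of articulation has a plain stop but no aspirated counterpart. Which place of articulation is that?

alveolar

Plain: /p/ (bilabial), /t̪/ (dental), /t/ (alveolar), /ʈ/ (retroflex), /c/ (palatal), /k/ (velar).
Aspirated: /pʰ/ (bilabial), /t̪ʰ/ (dental), /ʈʰ/ (retroflex), /cʰ/ (palatal), /kʰ/ (velar).
Ejective: /pʼ/ (bilabial), /t̪ʼ/ (dental), /tʼ/ (alveolar), /ʈʼ/ (retroflex), /cʼ/ (palatal), /kʼ/ (velar).
Every place of articulation has an aspirated member except alveolar, where /tʰ/ would be expected.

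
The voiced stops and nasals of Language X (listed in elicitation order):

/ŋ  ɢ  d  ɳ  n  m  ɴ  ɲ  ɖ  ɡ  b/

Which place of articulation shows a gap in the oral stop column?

bilabial: oral stop /b/, nasal /m/.
alveolar: oral stop /d/, nasal /n/.
retroflex: oral stop /ɖ/, nasal /ɳ/.
palatal: oral stop —, nasal /ɲ/.
velar: oral stop /ɡ/, nasal /ŋ/.
uvular: oral stop /ɢ/, nasal /ɴ/.
Every place of articulation has an oral stop member except palatal, where /ɟ/ would be expected.

palatal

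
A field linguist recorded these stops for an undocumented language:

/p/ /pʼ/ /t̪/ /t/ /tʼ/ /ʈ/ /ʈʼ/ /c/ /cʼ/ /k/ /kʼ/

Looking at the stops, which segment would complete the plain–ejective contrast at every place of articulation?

/t̪ʼ/

place of articulation  plain     ejective
bilabial          p         pʼ      
dental            t̪        —       
alveolar          t         tʼ      
retroflex         ʈ         ʈʼ      
palatal           c         cʼ      
velar             k         kʼ      
The dental row has no ejective member, so the gap is the ejective dental stop /t̪ʼ/.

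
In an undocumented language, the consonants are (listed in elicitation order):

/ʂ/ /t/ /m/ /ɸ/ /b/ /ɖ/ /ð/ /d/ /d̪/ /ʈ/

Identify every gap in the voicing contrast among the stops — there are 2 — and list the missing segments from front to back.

Voiceless: /t/ (alveolar), /ʈ/ (retroflex).
Voiced: /b/ (bilabial), /d̪/ (dental), /d/ (alveolar), /ɖ/ (retroflex).
Gaps, from front to back: bilabial lacks voiceless (/p/); dental lacks voiceless (/t̪/).

/p/, /t̪/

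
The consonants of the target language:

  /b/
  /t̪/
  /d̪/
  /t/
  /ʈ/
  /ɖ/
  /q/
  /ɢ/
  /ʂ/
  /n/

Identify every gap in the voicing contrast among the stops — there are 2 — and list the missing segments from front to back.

/p/, /d/

Voiceless: /t̪/ (dental), /t/ (alveolar), /ʈ/ (retroflex), /q/ (uvular).
Voiced: /b/ (bilabial), /d̪/ (dental), /ɖ/ (retroflex), /ɢ/ (uvular).
Gaps, from front to back: bilabial lacks voiceless (/p/); alveolar lacks voiced (/d/).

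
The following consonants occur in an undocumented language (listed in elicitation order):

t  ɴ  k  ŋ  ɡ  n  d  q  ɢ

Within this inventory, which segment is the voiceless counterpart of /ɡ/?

/ɡ/ is a voiced velar stop.
The voiceless counterpart is a voiceless velar stop — in this inventory, /k/.

/k/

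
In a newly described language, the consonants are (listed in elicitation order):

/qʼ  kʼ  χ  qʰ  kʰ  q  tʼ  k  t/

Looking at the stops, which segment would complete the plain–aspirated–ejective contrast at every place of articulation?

/tʰ/

place of articulation  plain     aspirated  ejective
alveolar          t         —         tʼ      
velar             k         kʰ        kʼ      
uvular            q         qʰ        qʼ      
The alveolar row has no aspirated member, so the gap is the aspirated alveolar stop /tʰ/.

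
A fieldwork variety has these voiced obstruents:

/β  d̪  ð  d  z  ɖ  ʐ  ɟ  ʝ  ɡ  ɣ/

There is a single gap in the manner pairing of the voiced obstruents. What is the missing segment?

Stop: /d̪/ (dental), /d/ (alveolar), /ɖ/ (retroflex), /ɟ/ (palatal), /ɡ/ (velar).
Fricative: /β/ (bilabial), /ð/ (dental), /z/ (alveolar), /ʐ/ (retroflex), /ʝ/ (palatal), /ɣ/ (velar).
The bilabial row has no stop member, so the gap is the bilabial stop /b/.

/b/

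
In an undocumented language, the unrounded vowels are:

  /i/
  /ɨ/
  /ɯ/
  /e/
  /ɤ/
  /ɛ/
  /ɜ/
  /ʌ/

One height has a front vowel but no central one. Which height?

high-mid

height            front     central   back    
high              i         ɨ         ɯ       
high-mid          e         —         ɤ       
low-mid           ɛ         ɜ         ʌ       
Every height has a central member except high-mid, where /ɘ/ would be expected.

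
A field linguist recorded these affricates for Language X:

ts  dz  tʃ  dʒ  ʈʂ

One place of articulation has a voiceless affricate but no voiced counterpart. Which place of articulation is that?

retroflex

alveolar: voiceless /ts/, voiced /dz/.
postalveolar: voiceless /tʃ/, voiced /dʒ/.
retroflex: voiceless /ʈʂ/, voiced —.
Every place of articulation has a voiced member except retroflex, where /ɖʐ/ would be expected.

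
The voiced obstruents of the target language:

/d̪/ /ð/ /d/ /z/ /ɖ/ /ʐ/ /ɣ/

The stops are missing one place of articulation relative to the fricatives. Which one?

velar

place of articulation  stop      fricative
dental            d̪        ð       
alveolar          d         z       
retroflex         ɖ         ʐ       
velar             —         ɣ       
Every place of articulation has a stop member except velar, where /ɡ/ would be expected.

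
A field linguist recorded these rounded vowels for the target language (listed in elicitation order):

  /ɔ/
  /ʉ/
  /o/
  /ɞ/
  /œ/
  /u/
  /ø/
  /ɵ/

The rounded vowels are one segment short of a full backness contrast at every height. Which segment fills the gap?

/y/

Front: /ø/ (high-mid), /œ/ (low-mid).
Central: /ʉ/ (high), /ɵ/ (high-mid), /ɞ/ (low-mid).
Back: /u/ (high), /o/ (high-mid), /ɔ/ (low-mid).
The high row has no front member, so the gap is the high front rounded vowel /y/.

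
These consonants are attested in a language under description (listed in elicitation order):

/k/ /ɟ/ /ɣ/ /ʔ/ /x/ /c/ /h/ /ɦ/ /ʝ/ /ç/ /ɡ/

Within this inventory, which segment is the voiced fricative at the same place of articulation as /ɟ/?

/ɟ/ is a voiced palatal stop.
The voiced fricative at the same place is a voiced palatal fricative — in this inventory, /ʝ/.

/ʝ/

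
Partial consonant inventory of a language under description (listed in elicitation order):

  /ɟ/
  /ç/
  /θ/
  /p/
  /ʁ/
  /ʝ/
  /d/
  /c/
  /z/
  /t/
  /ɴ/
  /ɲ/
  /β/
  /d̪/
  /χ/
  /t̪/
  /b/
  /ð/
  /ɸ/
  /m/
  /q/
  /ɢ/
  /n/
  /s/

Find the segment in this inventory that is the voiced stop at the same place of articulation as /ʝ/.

/ʝ/ is a voiced palatal fricative.
The voiced stop at the same place is a voiced palatal stop — in this inventory, /ɟ/.

/ɟ/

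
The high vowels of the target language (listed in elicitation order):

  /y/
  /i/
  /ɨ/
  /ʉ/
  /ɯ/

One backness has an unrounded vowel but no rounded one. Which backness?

back

Unrounded: /i/ (front), /ɨ/ (central), /ɯ/ (back).
Rounded: /y/ (front), /ʉ/ (central).
Every backness has a rounded member except back, where /u/ would be expected.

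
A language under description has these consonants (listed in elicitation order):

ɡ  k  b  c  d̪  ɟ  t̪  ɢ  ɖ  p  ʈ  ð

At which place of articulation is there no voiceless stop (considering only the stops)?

bilabial: voiceless /p/, voiced /b/.
dental: voiceless /t̪/, voiced /d̪/.
retroflex: voiceless /ʈ/, voiced /ɖ/.
palatal: voiceless /c/, voiced /ɟ/.
velar: voiceless /k/, voiced /ɡ/.
uvular: voiceless —, voiced /ɢ/.
Every place of articulation has a voiceless member except uvular, where /q/ would be expected.

uvular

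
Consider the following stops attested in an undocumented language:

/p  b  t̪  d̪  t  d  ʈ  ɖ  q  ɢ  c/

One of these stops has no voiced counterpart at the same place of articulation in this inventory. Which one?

Bilabial: /p/ ~ /b/
Dental: /t̪/ ~ /d̪/
Alveolar: /t/ ~ /d/
Retroflex: /ʈ/ ~ /ɖ/
Uvular: /q/ ~ /ɢ/
Palatal: only /c/ (voiceless); no voiced partner.
So /c/ is the unpaired segment.

/c/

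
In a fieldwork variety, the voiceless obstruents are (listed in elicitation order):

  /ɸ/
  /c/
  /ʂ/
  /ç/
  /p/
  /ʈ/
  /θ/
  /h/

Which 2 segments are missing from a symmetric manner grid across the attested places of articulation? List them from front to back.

/t̪/, /ʔ/

place of articulation  stop      fricative
bilabial          p         ɸ       
dental            —         θ       
retroflex         ʈ         ʂ       
palatal           c         ç       
glottal           —         h       
Gaps, from front to back: dental lacks stop (/t̪/); glottal lacks stop (/ʔ/).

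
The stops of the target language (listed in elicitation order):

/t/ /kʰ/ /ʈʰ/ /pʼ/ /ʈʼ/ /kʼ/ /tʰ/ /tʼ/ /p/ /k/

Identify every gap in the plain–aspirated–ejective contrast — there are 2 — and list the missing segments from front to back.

Plain: /p/ (bilabial), /t/ (alveolar), /k/ (velar).
Aspirated: /tʰ/ (alveolar), /ʈʰ/ (retroflex), /kʰ/ (velar).
Ejective: /pʼ/ (bilabial), /tʼ/ (alveolar), /ʈʼ/ (retroflex), /kʼ/ (velar).
Gaps, from front to back: bilabial lacks aspirated (/pʰ/); retroflex lacks plain (/ʈ/).

/pʰ/, /ʈ/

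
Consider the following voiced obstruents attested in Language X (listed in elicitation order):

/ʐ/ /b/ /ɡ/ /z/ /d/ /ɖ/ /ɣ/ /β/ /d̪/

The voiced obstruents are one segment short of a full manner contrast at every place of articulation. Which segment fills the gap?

place of articulation  stop      fricative
bilabial          b         β       
dental            d̪        —       
alveolar          d         z       
retroflex         ɖ         ʐ       
velar             ɡ         ɣ       
The dental row has no fricative member, so the gap is the dental fricative /ð/.

/ð/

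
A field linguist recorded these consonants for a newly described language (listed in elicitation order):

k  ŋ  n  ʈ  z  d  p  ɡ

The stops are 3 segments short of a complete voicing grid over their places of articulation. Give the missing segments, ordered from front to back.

Voiceless: /p/ (bilabial), /ʈ/ (retroflex), /k/ (velar).
Voiced: /d/ (alveolar), /ɡ/ (velar).
Gaps, from front to back: bilabial lacks voiced (/b/); alveolar lacks voiceless (/t/); retroflex lacks voiced (/ɖ/).

/b/, /t/, /ɖ/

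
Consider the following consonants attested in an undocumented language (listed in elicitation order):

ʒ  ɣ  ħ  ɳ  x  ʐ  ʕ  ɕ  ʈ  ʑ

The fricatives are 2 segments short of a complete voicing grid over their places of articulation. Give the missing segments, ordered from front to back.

/ʃ/, /ʂ/

place of articulation  voiceless  voiced  
postalveolar      —         ʒ       
retroflex         —         ʐ       
alveolo-palatal   ɕ         ʑ       
velar             x         ɣ       
pharyngeal        ħ         ʕ       
Gaps, from front to back: postalveolar lacks voiceless (/ʃ/); retroflex lacks voiceless (/ʂ/).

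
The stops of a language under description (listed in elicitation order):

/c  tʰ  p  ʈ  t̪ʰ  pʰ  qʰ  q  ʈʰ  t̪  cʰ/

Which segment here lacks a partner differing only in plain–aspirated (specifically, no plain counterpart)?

Bilabial: /p/ ~ /pʰ/
Dental: /t̪/ ~ /t̪ʰ/
Retroflex: /ʈ/ ~ /ʈʰ/
Palatal: /c/ ~ /cʰ/
Uvular: /q/ ~ /qʰ/
Alveolar: only /tʰ/ (aspirated); no plain partner.
So /tʰ/ is the unpaired segment.

/tʰ/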